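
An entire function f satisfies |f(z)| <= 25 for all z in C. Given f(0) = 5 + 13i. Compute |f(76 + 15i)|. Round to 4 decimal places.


Step 1: By Liouville's theorem, a bounded entire function is constant.
Step 2: f(z) = f(0) = 5 + 13i for all z.
Step 3: |f(w)| = |5 + 13i| = sqrt(25 + 169)
Step 4: = 13.9284

13.9284


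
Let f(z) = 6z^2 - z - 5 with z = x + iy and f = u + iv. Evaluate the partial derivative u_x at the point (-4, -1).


Step 1: f(z) = 6(x+iy)^2 - (x+iy) - 5
Step 2: u = 6(x^2 - y^2) - x - 5
Step 3: u_x = 12x - 1
Step 4: At (-4, -1): u_x = -48 - 1 = -49

-49


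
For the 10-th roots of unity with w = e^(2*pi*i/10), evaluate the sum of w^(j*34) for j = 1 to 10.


Step 1: The sum sum_{j=1}^{n} w^(k*j) equals n if n | k, else 0.
Step 2: Here n = 10, k = 34
Step 3: Does n divide k? 10 | 34 -> False
Step 4: Sum = 0

0


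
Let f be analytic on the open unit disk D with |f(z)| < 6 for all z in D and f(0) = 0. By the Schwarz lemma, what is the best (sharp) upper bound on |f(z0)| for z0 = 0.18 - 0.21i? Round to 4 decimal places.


Step 1: g = f/6 maps D -> D with g(0) = 0, so by the Schwarz lemma |g(z)| <= |z|, i.e. |f(z)| <= 6|z|; this is sharp (f(z) = 6z).
Step 2: |z0|^2 = 0.18^2 + (-0.21)^2 = 0.0765
Step 3: |z0| = sqrt(0.0765) = 0.276586
Step 4: Best bound = 6 * |z0| = 6 * 0.276586 = 1.6595

1.6595


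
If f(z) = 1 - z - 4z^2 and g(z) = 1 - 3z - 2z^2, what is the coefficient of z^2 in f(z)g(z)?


Step 1: z^2 term in f*g comes from: (1)*(-2z^2) + (-z)*(-3z) + (-4z^2)*(1)
Step 2: = -2 + 3 - 4
Step 3: = -3

-3


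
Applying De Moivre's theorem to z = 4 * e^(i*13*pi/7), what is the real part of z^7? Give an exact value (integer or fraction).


Step 1: By De Moivre's theorem, z^7 = 4^7 * e^(i*7*13*pi/7) = 16384 * (cos(13*pi) + i*sin(13*pi))
Step 2: |z|^7 = 4^7 = 16384
Step 3: Reduce the angle mod 2*pi: 13*pi - 12*pi = pi
Step 4: cos(pi) = -1
Step 5: Re(z^7) = 16384 * (-1) = -16384

-16384


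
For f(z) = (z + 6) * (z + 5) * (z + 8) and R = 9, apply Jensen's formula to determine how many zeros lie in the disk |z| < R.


Jensen's formula: (1/2pi)*integral log|f(Re^it)|dt = log|f(0)| + sum_{|a_k|<R} log(R/|a_k|)
Step 1: f(0) = 6 * 5 * 8 = 240
Step 2: log|f(0)| = log|-6| + log|-5| + log|-8| = 5.4806
Step 3: Zeros inside |z| < 9: -6, -5, -8
Step 4: Jensen sum = log(9/6) + log(9/5) + log(9/8) = 1.111
Step 5: n(R) = number of terms in the Jensen sum = count of zeros inside |z| < 9 = 3

3


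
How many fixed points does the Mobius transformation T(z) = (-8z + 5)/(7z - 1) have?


Step 1: Fixed points satisfy T(z) = z
Step 2: 7z^2 + 7z - 5 = 0
Step 3: Discriminant = 7^2 - 4*7*(-5) = 189
Step 4: Number of fixed points = 2

2


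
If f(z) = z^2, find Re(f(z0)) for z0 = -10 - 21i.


Step 1: z0 = -10 - 21i
Step 2: z0^2 = (-10)^2 - (-21)^2 + 420i
Step 3: real part = 100 - 441 = -341

-341


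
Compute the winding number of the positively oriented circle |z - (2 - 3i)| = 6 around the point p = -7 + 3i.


Step 1: Center c = (2, -3), radius = 6
Step 2: |p - c|^2 = (-9)^2 + 6^2 = 117
Step 3: r^2 = 36
Step 4: |p-c| > r so winding number = 0

0


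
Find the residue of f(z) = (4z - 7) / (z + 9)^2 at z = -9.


Step 1: Pole of order 2 at z = -9
Step 2: Res = lim d/dz [(z + 9)^2 * f(z)] as z -> -9
Step 3: (z + 9)^2 * f(z) = 4z - 7
Step 4: d/dz[4z - 7] = 4

4


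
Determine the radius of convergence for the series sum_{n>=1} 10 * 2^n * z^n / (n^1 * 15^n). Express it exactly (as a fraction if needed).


Step 1: General term a_n = 10 * 2^n / (n^1 * 15^n)
Step 2: By the root test, |a_n|^(1/n) = 10^(1/n) * 2 / (n^(1/n) * 15) -> 2/15 as n -> infinity (since 10^(1/n) -> 1 and n^(1/n) -> 1)
Step 3: R = 1/lim|a_n|^(1/n) = 15/2

15/2


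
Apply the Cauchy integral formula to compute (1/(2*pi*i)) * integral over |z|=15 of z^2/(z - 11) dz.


Step 1: f(z) = z^2, a = 11 is inside |z| = 15
Step 2: By Cauchy integral formula: (1/(2pi*i)) * integral = f(a)
Step 3: f(11) = 11^2 = 121

121


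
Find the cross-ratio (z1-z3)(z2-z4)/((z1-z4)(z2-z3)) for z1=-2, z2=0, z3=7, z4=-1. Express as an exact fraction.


Step 1: (z1-z3)(z2-z4) = (-9) * 1 = -9
Step 2: (z1-z4)(z2-z3) = (-1) * (-7) = 7
Step 3: Cross-ratio = -9/7 = -9/7

-9/7


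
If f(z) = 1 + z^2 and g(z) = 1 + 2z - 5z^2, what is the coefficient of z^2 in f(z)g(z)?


Step 1: z^2 term in f*g comes from: (1)*(-5z^2) + (0)*(2z) + (z^2)*(1)
Step 2: = -5 + 0 + 1
Step 3: = -4

-4


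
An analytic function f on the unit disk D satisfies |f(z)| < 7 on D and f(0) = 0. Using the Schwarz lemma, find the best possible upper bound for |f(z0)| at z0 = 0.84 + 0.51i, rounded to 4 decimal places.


Step 1: g = f/7 maps D -> D with g(0) = 0, so by the Schwarz lemma |g(z)| <= |z|, i.e. |f(z)| <= 7|z|; this is sharp (f(z) = 7z).
Step 2: |z0|^2 = 0.84^2 + 0.51^2 = 0.9657
Step 3: |z0| = sqrt(0.9657) = 0.9827
Step 4: Best bound = 7 * |z0| = 7 * 0.9827 = 6.8789

6.8789


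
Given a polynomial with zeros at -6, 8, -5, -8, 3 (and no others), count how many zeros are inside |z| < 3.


Step 1: Check each root:
  z = -6: |-6| = 6 >= 3
  z = 8: |8| = 8 >= 3
  z = -5: |-5| = 5 >= 3
  z = -8: |-8| = 8 >= 3
  z = 3: |3| = 3 >= 3
Step 2: Count = 0

0


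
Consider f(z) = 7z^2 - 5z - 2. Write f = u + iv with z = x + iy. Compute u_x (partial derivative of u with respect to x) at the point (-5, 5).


Step 1: f(z) = 7(x+iy)^2 - 5(x+iy) - 2
Step 2: u = 7(x^2 - y^2) - 5x - 2
Step 3: u_x = 14x - 5
Step 4: At (-5, 5): u_x = -70 - 5 = -75

-75


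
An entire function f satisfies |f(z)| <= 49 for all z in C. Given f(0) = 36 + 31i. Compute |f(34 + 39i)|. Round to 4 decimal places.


Step 1: By Liouville's theorem, a bounded entire function is constant.
Step 2: f(z) = f(0) = 36 + 31i for all z.
Step 3: |f(w)| = |36 + 31i| = sqrt(1296 + 961)
Step 4: = 47.5079

47.5079


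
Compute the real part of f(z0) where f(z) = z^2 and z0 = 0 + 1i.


Step 1: z0 = 0 + 1i
Step 2: z0^2 = 0^2 - 1^2 + 0i
Step 3: real part = 0 - 1 = -1

-1


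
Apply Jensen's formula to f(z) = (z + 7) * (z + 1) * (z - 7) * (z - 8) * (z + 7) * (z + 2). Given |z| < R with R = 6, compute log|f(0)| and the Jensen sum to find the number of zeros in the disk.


Jensen's formula: (1/2pi)*integral log|f(Re^it)|dt = log|f(0)| + sum_{|a_k|<R} log(R/|a_k|)
Step 1: f(0) = 7 * 1 * (-7) * (-8) * 7 * 2 = 5488
Step 2: log|f(0)| = log|-7| + log|-1| + log|7| + log|8| + log|-7| + log|-2| = 8.6103
Step 3: Zeros inside |z| < 6: -1, -2
Step 4: Jensen sum = log(6/1) + log(6/2) = 2.8904
Step 5: n(R) = number of terms in the Jensen sum = count of zeros inside |z| < 6 = 2

2


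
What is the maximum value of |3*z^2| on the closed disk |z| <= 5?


Step 1: On |z| = 5, |f(z)| = 3 * |z|^2 = 3 * 5^2
Step 2: By maximum modulus principle, maximum is on boundary.
Step 3: Maximum = 3 * 25 = 75

75


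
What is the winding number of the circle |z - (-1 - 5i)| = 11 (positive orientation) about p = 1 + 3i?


Step 1: Center c = (-1, -5), radius = 11
Step 2: |p - c|^2 = 2^2 + 8^2 = 68
Step 3: r^2 = 121
Step 4: |p-c| < r so winding number = 1

1


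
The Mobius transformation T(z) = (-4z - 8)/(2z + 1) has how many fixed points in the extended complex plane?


Step 1: Fixed points satisfy T(z) = z
Step 2: 2z^2 + 5z + 8 = 0
Step 3: Discriminant = 5^2 - 4*2*8 = -39
Step 4: Number of fixed points = 2

2


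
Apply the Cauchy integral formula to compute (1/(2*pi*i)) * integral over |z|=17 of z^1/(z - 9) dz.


Step 1: f(z) = z^1, a = 9 is inside |z| = 17
Step 2: By Cauchy integral formula: (1/(2pi*i)) * integral = f(a)
Step 3: f(9) = 9^1 = 9

9


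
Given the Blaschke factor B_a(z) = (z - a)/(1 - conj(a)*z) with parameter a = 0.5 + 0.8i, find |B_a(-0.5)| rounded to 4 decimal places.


Step 1: Numerator z0 - a = -0.5 - (0.5 + 0.8i) = -1 - 0.8i
Step 2: Denominator 1 - conj(a)*z0 = 1 - (0.5 - 0.8i)*(-0.5) = 1.25 - 0.4i
Step 3: |z0 - a|^2 = (-1)^2 + (-0.8)^2 = 1.64; |1 - conj(a)*z0|^2 = 1.25^2 + (-0.4)^2 = 1.7225
Step 4: |B_a(-0.5)| = sqrt(1.64 / 1.7225) = sqrt(0.952104)
Step 5: = 0.9758

0.9758


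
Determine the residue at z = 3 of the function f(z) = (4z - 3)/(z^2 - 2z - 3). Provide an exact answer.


Step 1: Q(z) = z^2 - 2z - 3 = (z - 3)(z + 1)
Step 2: Q'(z) = 2z - 2
Step 3: Q'(3) = 4, P(3) = 9
Step 4: Res = P(3)/Q'(3) = 9/4 = 9/4

9/4


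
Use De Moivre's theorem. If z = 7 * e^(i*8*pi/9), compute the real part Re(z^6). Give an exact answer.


Step 1: By De Moivre's theorem, z^6 = 7^6 * e^(i*6*8*pi/9) = 117649 * (cos(16*pi/3) + i*sin(16*pi/3))
Step 2: |z|^6 = 7^6 = 117649
Step 3: Reduce the angle mod 2*pi: 16*pi/3 - 4*pi = 4*pi/3
Step 4: cos(4*pi/3) = -1/2
Step 5: Re(z^6) = 117649 * (-1/2) = -117649/2

-117649/2


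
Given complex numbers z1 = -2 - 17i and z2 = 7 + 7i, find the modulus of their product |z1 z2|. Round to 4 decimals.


Step 1: |z1| = sqrt((-2)^2 + (-17)^2) = sqrt(293)
Step 2: |z2| = sqrt(7^2 + 7^2) = sqrt(98)
Step 3: |z1*z2| = |z1|*|z2| = sqrt(293) * sqrt(98) = sqrt(293 * 98) = sqrt(28714)
Step 4: = 169.4521

169.4521


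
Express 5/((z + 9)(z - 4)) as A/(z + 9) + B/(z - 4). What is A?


Step 1: Multiply both sides by (z + 9) and set z = -9
Step 2: A = 5 / (-9 - 4)
Step 3: A = 5 / (-13)
Step 4: A = -5/13

-5/13


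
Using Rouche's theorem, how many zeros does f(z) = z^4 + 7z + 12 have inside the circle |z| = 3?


Step 1: On |z| = 3 the three terms have sizes |z^4| = 3^4 = 81, |7z| = 7*3 = 21, |12| = 12
Step 2: The dominant term is g(z) = z^4; let h(z) = 7z + 12 so f = g + h
Step 3: On |z| = 3: |g| = 81 and |h| <= 21 + 12 = 33
Step 4: Since 81 > 33, |h| < |g| on |z| = 3, so by Rouche f has the same number of zeros as g inside |z| < 3
Step 5: g(z) = z^4 has 4 zeros (all at the origin) inside |z| < 3. Answer = 4

4


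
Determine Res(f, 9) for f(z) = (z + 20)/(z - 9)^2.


Step 1: Pole of order 2 at z = 9
Step 2: Res = lim d/dz [(z - 9)^2 * f(z)] as z -> 9
Step 3: (z - 9)^2 * f(z) = z + 20
Step 4: d/dz[z + 20] = 1

1


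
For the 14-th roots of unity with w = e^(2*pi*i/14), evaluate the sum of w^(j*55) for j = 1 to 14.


Step 1: The sum sum_{j=1}^{n} w^(k*j) equals n if n | k, else 0.
Step 2: Here n = 14, k = 55
Step 3: Does n divide k? 14 | 55 -> False
Step 4: Sum = 0

0


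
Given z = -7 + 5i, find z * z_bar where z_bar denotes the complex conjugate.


Step 1: conj(z) = -7 - 5i
Step 2: z * conj(z) = (-7)^2 + 5^2
Step 3: = 49 + 25 = 74

74


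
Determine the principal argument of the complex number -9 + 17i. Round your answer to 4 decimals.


Step 1: z = -9 + 17i
Step 2: arg(z) = atan2(17, -9)
Step 3: arg(z) = 2.0577

2.0577


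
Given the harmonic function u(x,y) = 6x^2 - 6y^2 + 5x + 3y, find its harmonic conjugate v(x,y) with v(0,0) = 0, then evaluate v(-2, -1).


Step 1: v_x = -u_y = 12y - 3
Step 2: v_y = u_x = 12x + 5
Step 3: v = 12xy - 3x + 5y + C
Step 4: v(0,0) = 0 => C = 0
Step 5: v(-2, -1) = 25

25


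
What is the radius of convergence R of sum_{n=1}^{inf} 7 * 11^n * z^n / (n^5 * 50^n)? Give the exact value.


Step 1: General term a_n = 7 * 11^n / (n^5 * 50^n)
Step 2: By the root test, |a_n|^(1/n) = 7^(1/n) * 11 / (n^(5/n) * 50) -> 11/50 as n -> infinity (since 7^(1/n) -> 1 and n^(5/n) -> 1)
Step 3: R = 1/lim|a_n|^(1/n) = 50/11

50/11


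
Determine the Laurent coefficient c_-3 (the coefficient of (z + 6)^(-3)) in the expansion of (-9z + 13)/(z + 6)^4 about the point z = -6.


Step 1: Write the numerator in powers of (z + 6): -9z + 13 = -9(z + 6) + (-9*(-6) + 13) = -9(z + 6) + 67
Step 2: Divide by (z + 6)^4: f(z) = 67(z + 6)^(-4) - 9(z + 6)^(-3)
Step 3: This finite sum is the Laurent series of f about z = -6.
Step 4: Coefficient of (z + 6)^(-3) = coefficient of (z + 6) in the re-centred numerator = -9

-9


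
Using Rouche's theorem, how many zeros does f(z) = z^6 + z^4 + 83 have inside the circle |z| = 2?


Step 1: On |z| = 2 the three terms have sizes |z^6| = 2^6 = 64, |z^4| = 2^4 = 16, |83| = 83
Step 2: The dominant term is g(z) = 83; let h(z) = z^6 + z^4 so f = g + h
Step 3: On |z| = 2: |g| = 83 and |h| <= 64 + 16 = 80
Step 4: Since 83 > 80, |h| < |g| on |z| = 2, so by Rouche f has the same number of zeros as g inside |z| < 2
Step 5: g(z) = 83 is a nonzero constant with no zeros inside |z| < 2. Answer = 0

0


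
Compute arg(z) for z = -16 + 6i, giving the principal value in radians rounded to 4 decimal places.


Step 1: z = -16 + 6i
Step 2: arg(z) = atan2(6, -16)
Step 3: arg(z) = 2.7828

2.7828


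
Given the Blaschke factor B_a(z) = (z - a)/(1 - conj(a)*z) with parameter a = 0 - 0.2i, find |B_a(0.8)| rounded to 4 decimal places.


Step 1: Numerator z0 - a = 0.8 - (0 - 0.2i) = 0.8 + 0.2i
Step 2: Denominator 1 - conj(a)*z0 = 1 - (0 + 0.2i)*0.8 = 1 - 0.16i
Step 3: |z0 - a|^2 = 0.8^2 + 0.2^2 = 0.68; |1 - conj(a)*z0|^2 = 1^2 + (-0.16)^2 = 1.0256
Step 4: |B_a(0.8)| = sqrt(0.68 / 1.0256) = sqrt(0.663027)
Step 5: = 0.8143

0.8143


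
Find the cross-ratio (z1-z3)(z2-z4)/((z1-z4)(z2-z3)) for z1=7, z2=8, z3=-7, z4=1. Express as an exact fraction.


Step 1: (z1-z3)(z2-z4) = 14 * 7 = 98
Step 2: (z1-z4)(z2-z3) = 6 * 15 = 90
Step 3: Cross-ratio = 98/90 = 49/45

49/45


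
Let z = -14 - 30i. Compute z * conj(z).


Step 1: conj(z) = -14 + 30i
Step 2: z * conj(z) = (-14)^2 + (-30)^2
Step 3: = 196 + 900 = 1096

1096


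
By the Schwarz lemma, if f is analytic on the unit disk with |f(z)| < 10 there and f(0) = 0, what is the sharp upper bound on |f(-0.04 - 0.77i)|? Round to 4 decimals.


Step 1: g = f/10 maps D -> D with g(0) = 0, so by the Schwarz lemma |g(z)| <= |z|, i.e. |f(z)| <= 10|z|; this is sharp (f(z) = 10z).
Step 2: |z0|^2 = (-0.04)^2 + (-0.77)^2 = 0.5945
Step 3: |z0| = sqrt(0.5945) = 0.771038
Step 4: Best bound = 10 * |z0| = 10 * 0.771038 = 7.7104

7.7104


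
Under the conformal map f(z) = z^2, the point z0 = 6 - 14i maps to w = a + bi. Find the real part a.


Step 1: z0 = 6 - 14i
Step 2: z0^2 = 6^2 - (-14)^2 - 168i
Step 3: real part = 36 - 196 = -160

-160


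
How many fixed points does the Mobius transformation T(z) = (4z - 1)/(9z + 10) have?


Step 1: Fixed points satisfy T(z) = z
Step 2: 9z^2 + 6z + 1 = 0
Step 3: Discriminant = 6^2 - 4*9*1 = 0
Step 4: Number of fixed points = 1

1


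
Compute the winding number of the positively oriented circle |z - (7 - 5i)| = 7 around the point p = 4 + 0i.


Step 1: Center c = (7, -5), radius = 7
Step 2: |p - c|^2 = (-3)^2 + 5^2 = 34
Step 3: r^2 = 49
Step 4: |p-c| < r so winding number = 1

1


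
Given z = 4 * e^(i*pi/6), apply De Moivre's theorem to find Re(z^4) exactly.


Step 1: By De Moivre's theorem, z^4 = 4^4 * e^(i*4*pi/6) = 256 * (cos(2*pi/3) + i*sin(2*pi/3))
Step 2: |z|^4 = 4^4 = 256
Step 3: The angle 2*pi/3 already lies in [0, 2*pi)
Step 4: cos(2*pi/3) = -1/2
Step 5: Re(z^4) = 256 * (-1/2) = -128

-128


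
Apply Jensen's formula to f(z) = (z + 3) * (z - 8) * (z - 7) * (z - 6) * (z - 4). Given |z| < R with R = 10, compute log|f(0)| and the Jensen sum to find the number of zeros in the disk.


Jensen's formula: (1/2pi)*integral log|f(Re^it)|dt = log|f(0)| + sum_{|a_k|<R} log(R/|a_k|)
Step 1: f(0) = 3 * (-8) * (-7) * (-6) * (-4) = 4032
Step 2: log|f(0)| = log|-3| + log|8| + log|7| + log|6| + log|4| = 8.302
Step 3: Zeros inside |z| < 10: -3, 8, 7, 6, 4
Step 4: Jensen sum = log(10/3) + log(10/8) + log(10/7) + log(10/6) + log(10/4) = 3.2109
Step 5: n(R) = number of terms in the Jensen sum = count of zeros inside |z| < 10 = 5

5


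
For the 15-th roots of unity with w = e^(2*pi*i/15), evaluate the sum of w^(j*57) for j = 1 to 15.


Step 1: The sum sum_{j=1}^{n} w^(k*j) equals n if n | k, else 0.
Step 2: Here n = 15, k = 57
Step 3: Does n divide k? 15 | 57 -> False
Step 4: Sum = 0

0


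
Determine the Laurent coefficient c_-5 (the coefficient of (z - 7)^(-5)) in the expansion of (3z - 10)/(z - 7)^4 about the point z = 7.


Step 1: Write the numerator in powers of (z - 7): 3z - 10 = 3(z - 7) + (3*7 - 10) = 3(z - 7) + 11
Step 2: Divide by (z - 7)^4: f(z) = 11(z - 7)^(-4) + 3(z - 7)^(-3)
Step 3: This finite sum is the Laurent series of f about z = 7.
Step 4: Only the powers -4 and -3 appear, so the coefficient of (z - 7)^(-5) = 0

0


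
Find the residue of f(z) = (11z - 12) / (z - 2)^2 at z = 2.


Step 1: Pole of order 2 at z = 2
Step 2: Res = lim d/dz [(z - 2)^2 * f(z)] as z -> 2
Step 3: (z - 2)^2 * f(z) = 11z - 12
Step 4: d/dz[11z - 12] = 11

11


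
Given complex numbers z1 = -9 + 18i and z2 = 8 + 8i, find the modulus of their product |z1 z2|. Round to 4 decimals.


Step 1: |z1| = sqrt((-9)^2 + 18^2) = sqrt(405)
Step 2: |z2| = sqrt(8^2 + 8^2) = sqrt(128)
Step 3: |z1*z2| = |z1|*|z2| = sqrt(405) * sqrt(128) = sqrt(405 * 128) = sqrt(51840)
Step 4: = 227.684

227.684


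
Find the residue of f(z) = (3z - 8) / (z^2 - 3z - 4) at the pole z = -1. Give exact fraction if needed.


Step 1: Q(z) = z^2 - 3z - 4 = (z + 1)(z - 4)
Step 2: Q'(z) = 2z - 3
Step 3: Q'(-1) = -5, P(-1) = -11
Step 4: Res = P(-1)/Q'(-1) = -11/(-5) = 11/5

11/5


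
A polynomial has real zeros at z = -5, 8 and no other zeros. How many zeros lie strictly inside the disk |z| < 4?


Step 1: Check each root:
  z = -5: |-5| = 5 >= 4
  z = 8: |8| = 8 >= 4
Step 2: Count = 0

0


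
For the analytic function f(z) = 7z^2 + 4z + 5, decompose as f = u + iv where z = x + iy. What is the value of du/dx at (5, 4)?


Step 1: f(z) = 7(x+iy)^2 + 4(x+iy) + 5
Step 2: u = 7(x^2 - y^2) + 4x + 5
Step 3: u_x = 14x + 4
Step 4: At (5, 4): u_x = 70 + 4 = 74

74


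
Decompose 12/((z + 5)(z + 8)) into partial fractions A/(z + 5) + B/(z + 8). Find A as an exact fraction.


Step 1: Multiply both sides by (z + 5) and set z = -5
Step 2: A = 12 / (-5 + 8)
Step 3: A = 12 / 3
Step 4: A = 4

4


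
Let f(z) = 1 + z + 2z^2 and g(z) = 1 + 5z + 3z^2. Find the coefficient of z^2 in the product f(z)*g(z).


Step 1: z^2 term in f*g comes from: (1)*(3z^2) + (z)*(5z) + (2z^2)*(1)
Step 2: = 3 + 5 + 2
Step 3: = 10

10


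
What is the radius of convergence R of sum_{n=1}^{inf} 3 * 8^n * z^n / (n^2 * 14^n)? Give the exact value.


Step 1: General term a_n = 3 * 8^n / (n^2 * 14^n)
Step 2: By the root test, |a_n|^(1/n) = 3^(1/n) * 8 / (n^(2/n) * 14) -> 8/14 as n -> infinity (since 3^(1/n) -> 1 and n^(2/n) -> 1)
Step 3: R = 1/lim|a_n|^(1/n) = 14/8 = 7/4

7/4


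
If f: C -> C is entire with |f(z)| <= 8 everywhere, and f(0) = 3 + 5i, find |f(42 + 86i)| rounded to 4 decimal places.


Step 1: By Liouville's theorem, a bounded entire function is constant.
Step 2: f(z) = f(0) = 3 + 5i for all z.
Step 3: |f(w)| = |3 + 5i| = sqrt(9 + 25)
Step 4: = 5.831

5.831


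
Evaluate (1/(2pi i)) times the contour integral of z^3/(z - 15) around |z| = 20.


Step 1: f(z) = z^3, a = 15 is inside |z| = 20
Step 2: By Cauchy integral formula: (1/(2pi*i)) * integral = f(a)
Step 3: f(15) = 15^3 = 3375

3375


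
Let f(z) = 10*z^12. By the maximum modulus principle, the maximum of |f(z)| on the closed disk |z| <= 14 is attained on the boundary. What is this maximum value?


Step 1: On |z| = 14, |f(z)| = 10 * |z|^12 = 10 * 14^12
Step 2: By maximum modulus principle, maximum is on boundary.
Step 3: Maximum = 10 * 56693912375296 = 566939123752960

566939123752960


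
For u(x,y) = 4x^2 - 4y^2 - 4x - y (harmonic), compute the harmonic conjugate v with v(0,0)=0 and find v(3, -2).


Step 1: v_x = -u_y = 8y + 1
Step 2: v_y = u_x = 8x - 4
Step 3: v = 8xy + x - 4y + C
Step 4: v(0,0) = 0 => C = 0
Step 5: v(3, -2) = -37

-37


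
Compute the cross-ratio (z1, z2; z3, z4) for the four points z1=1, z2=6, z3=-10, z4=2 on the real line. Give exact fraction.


Step 1: (z1-z3)(z2-z4) = 11 * 4 = 44
Step 2: (z1-z4)(z2-z3) = (-1) * 16 = -16
Step 3: Cross-ratio = -44/16 = -11/4

-11/4


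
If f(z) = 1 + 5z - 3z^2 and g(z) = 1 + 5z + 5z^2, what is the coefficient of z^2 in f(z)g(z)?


Step 1: z^2 term in f*g comes from: (1)*(5z^2) + (5z)*(5z) + (-3z^2)*(1)
Step 2: = 5 + 25 - 3
Step 3: = 27

27


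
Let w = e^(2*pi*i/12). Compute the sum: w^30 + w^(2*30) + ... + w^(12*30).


Step 1: The sum sum_{j=1}^{n} w^(k*j) equals n if n | k, else 0.
Step 2: Here n = 12, k = 30
Step 3: Does n divide k? 12 | 30 -> False
Step 4: Sum = 0

0


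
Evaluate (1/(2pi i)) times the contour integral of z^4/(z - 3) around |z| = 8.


Step 1: f(z) = z^4, a = 3 is inside |z| = 8
Step 2: By Cauchy integral formula: (1/(2pi*i)) * integral = f(a)
Step 3: f(3) = 3^4 = 81

81


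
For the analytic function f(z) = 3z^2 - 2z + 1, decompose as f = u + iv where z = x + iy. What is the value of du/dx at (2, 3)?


Step 1: f(z) = 3(x+iy)^2 - 2(x+iy) + 1
Step 2: u = 3(x^2 - y^2) - 2x + 1
Step 3: u_x = 6x - 2
Step 4: At (2, 3): u_x = 12 - 2 = 10

10


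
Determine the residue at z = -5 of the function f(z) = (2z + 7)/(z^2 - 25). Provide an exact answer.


Step 1: Q(z) = z^2 - 25 = (z + 5)(z - 5)
Step 2: Q'(z) = 2z
Step 3: Q'(-5) = -10, P(-5) = -3
Step 4: Res = P(-5)/Q'(-5) = -3/(-10) = 3/10

3/10


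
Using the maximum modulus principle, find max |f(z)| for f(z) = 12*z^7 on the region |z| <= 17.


Step 1: On |z| = 17, |f(z)| = 12 * |z|^7 = 12 * 17^7
Step 2: By maximum modulus principle, maximum is on boundary.
Step 3: Maximum = 12 * 410338673 = 4924064076

4924064076


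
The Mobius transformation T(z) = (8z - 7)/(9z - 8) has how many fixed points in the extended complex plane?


Step 1: Fixed points satisfy T(z) = z
Step 2: 9z^2 - 16z + 7 = 0
Step 3: Discriminant = (-16)^2 - 4*9*7 = 4
Step 4: Number of fixed points = 2

2


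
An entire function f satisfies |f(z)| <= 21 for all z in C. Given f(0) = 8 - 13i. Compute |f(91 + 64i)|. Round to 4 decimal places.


Step 1: By Liouville's theorem, a bounded entire function is constant.
Step 2: f(z) = f(0) = 8 - 13i for all z.
Step 3: |f(w)| = |8 - 13i| = sqrt(64 + 169)
Step 4: = 15.2643

15.2643


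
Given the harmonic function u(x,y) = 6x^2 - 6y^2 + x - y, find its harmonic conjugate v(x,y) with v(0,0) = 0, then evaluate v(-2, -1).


Step 1: v_x = -u_y = 12y + 1
Step 2: v_y = u_x = 12x + 1
Step 3: v = 12xy + x + y + C
Step 4: v(0,0) = 0 => C = 0
Step 5: v(-2, -1) = 21

21


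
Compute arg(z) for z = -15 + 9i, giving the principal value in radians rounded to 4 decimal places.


Step 1: z = -15 + 9i
Step 2: arg(z) = atan2(9, -15)
Step 3: arg(z) = 2.6012

2.6012


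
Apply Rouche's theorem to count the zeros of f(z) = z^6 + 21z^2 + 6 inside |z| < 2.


Step 1: On |z| = 2 the three terms have sizes |z^6| = 2^6 = 64, |21z^2| = 21*2^2 = 84, |6| = 6
Step 2: The dominant term is g(z) = 21z^2; let h(z) = z^6 + 6 so f = g + h
Step 3: On |z| = 2: |g| = 84 and |h| <= 64 + 6 = 70
Step 4: Since 84 > 70, |h| < |g| on |z| = 2, so by Rouche f has the same number of zeros as g inside |z| < 2
Step 5: g(z) = 21z^2 has 2 zeros (at the origin, multiplicity 2) inside |z| < 2. Answer = 2

2


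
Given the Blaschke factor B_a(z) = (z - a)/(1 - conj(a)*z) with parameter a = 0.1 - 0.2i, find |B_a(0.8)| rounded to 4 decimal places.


Step 1: Numerator z0 - a = 0.8 - (0.1 - 0.2i) = 0.7 + 0.2i
Step 2: Denominator 1 - conj(a)*z0 = 1 - (0.1 + 0.2i)*0.8 = 0.92 - 0.16i
Step 3: |z0 - a|^2 = 0.7^2 + 0.2^2 = 0.53; |1 - conj(a)*z0|^2 = 0.92^2 + (-0.16)^2 = 0.872
Step 4: |B_a(0.8)| = sqrt(0.53 / 0.872) = sqrt(0.607798)
Step 5: = 0.7796

0.7796


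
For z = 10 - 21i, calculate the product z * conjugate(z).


Step 1: conj(z) = 10 + 21i
Step 2: z * conj(z) = 10^2 + (-21)^2
Step 3: = 100 + 441 = 541

541


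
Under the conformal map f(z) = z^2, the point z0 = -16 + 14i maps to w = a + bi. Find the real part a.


Step 1: z0 = -16 + 14i
Step 2: z0^2 = (-16)^2 - 14^2 - 448i
Step 3: real part = 256 - 196 = 60

60


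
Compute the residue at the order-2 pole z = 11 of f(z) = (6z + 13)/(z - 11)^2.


Step 1: Pole of order 2 at z = 11
Step 2: Res = lim d/dz [(z - 11)^2 * f(z)] as z -> 11
Step 3: (z - 11)^2 * f(z) = 6z + 13
Step 4: d/dz[6z + 13] = 6

6


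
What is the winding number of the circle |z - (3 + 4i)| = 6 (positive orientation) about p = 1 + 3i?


Step 1: Center c = (3, 4), radius = 6
Step 2: |p - c|^2 = (-2)^2 + (-1)^2 = 5
Step 3: r^2 = 36
Step 4: |p-c| < r so winding number = 1

1


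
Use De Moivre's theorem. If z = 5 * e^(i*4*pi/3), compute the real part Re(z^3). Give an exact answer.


Step 1: By De Moivre's theorem, z^3 = 5^3 * e^(i*3*4*pi/3) = 125 * (cos(4*pi) + i*sin(4*pi))
Step 2: |z|^3 = 5^3 = 125
Step 3: Reduce the angle mod 2*pi: 4*pi - 4*pi = 0
Step 4: cos(0) = 1
Step 5: Re(z^3) = 125 * 1 = 125

125


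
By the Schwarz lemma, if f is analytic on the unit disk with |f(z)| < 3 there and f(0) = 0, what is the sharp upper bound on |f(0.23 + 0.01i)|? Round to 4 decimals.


Step 1: g = f/3 maps D -> D with g(0) = 0, so by the Schwarz lemma |g(z)| <= |z|, i.e. |f(z)| <= 3|z|; this is sharp (f(z) = 3z).
Step 2: |z0|^2 = 0.23^2 + 0.01^2 = 0.053
Step 3: |z0| = sqrt(0.053) = 0.230217
Step 4: Best bound = 3 * |z0| = 3 * 0.230217 = 0.6907

0.6907


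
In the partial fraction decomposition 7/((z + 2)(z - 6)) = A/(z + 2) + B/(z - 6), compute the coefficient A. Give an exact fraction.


Step 1: Multiply both sides by (z + 2) and set z = -2
Step 2: A = 7 / (-2 - 6)
Step 3: A = 7 / (-8)
Step 4: A = -7/8

-7/8


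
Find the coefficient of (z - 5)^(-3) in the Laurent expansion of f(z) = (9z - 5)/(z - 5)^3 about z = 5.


Step 1: Write the numerator in powers of (z - 5): 9z - 5 = 9(z - 5) + (9*5 - 5) = 9(z - 5) + 40
Step 2: Divide by (z - 5)^3: f(z) = 40(z - 5)^(-3) + 9(z - 5)^(-2)
Step 3: This finite sum is the Laurent series of f about z = 5.
Step 4: Coefficient of (z - 5)^(-3) = 9*5 - 5 = 40

40


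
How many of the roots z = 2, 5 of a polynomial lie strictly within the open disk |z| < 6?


Step 1: Check each root:
  z = 2: |2| = 2 < 6
  z = 5: |5| = 5 < 6
Step 2: Count = 2

2


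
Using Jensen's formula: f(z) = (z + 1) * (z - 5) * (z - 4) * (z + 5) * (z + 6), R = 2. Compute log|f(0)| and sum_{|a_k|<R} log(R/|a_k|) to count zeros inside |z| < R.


Jensen's formula: (1/2pi)*integral log|f(Re^it)|dt = log|f(0)| + sum_{|a_k|<R} log(R/|a_k|)
Step 1: f(0) = 1 * (-5) * (-4) * 5 * 6 = 600
Step 2: log|f(0)| = log|-1| + log|5| + log|4| + log|-5| + log|-6| = 6.3969
Step 3: Zeros inside |z| < 2: -1
Step 4: Jensen sum = log(2/1) = 0.6931
Step 5: n(R) = number of terms in the Jensen sum = count of zeros inside |z| < 2 = 1

1


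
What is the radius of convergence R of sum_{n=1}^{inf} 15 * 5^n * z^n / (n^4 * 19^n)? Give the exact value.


Step 1: General term a_n = 15 * 5^n / (n^4 * 19^n)
Step 2: By the root test, |a_n|^(1/n) = 15^(1/n) * 5 / (n^(4/n) * 19) -> 5/19 as n -> infinity (since 15^(1/n) -> 1 and n^(4/n) -> 1)
Step 3: R = 1/lim|a_n|^(1/n) = 19/5

19/5


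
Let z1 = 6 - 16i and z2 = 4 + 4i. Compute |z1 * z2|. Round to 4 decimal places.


Step 1: |z1| = sqrt(6^2 + (-16)^2) = sqrt(292)
Step 2: |z2| = sqrt(4^2 + 4^2) = sqrt(32)
Step 3: |z1*z2| = |z1|*|z2| = sqrt(292) * sqrt(32) = sqrt(292 * 32) = sqrt(9344)
Step 4: = 96.6644

96.6644


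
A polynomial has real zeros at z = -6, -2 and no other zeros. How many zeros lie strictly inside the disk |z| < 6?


Step 1: Check each root:
  z = -6: |-6| = 6 >= 6
  z = -2: |-2| = 2 < 6
Step 2: Count = 1

1


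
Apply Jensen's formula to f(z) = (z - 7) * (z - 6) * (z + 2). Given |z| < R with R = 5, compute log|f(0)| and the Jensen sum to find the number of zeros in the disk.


Jensen's formula: (1/2pi)*integral log|f(Re^it)|dt = log|f(0)| + sum_{|a_k|<R} log(R/|a_k|)
Step 1: f(0) = (-7) * (-6) * 2 = 84
Step 2: log|f(0)| = log|7| + log|6| + log|-2| = 4.4308
Step 3: Zeros inside |z| < 5: -2
Step 4: Jensen sum = log(5/2) = 0.9163
Step 5: n(R) = number of terms in the Jensen sum = count of zeros inside |z| < 5 = 1

1


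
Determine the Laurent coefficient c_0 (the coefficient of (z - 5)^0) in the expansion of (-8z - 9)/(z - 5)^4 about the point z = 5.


Step 1: Write the numerator in powers of (z - 5): -8z - 9 = -8(z - 5) + (-8*5 - 9) = -8(z - 5) - 49
Step 2: Divide by (z - 5)^4: f(z) = -49(z - 5)^(-4) - 8(z - 5)^(-3)
Step 3: This finite sum is the Laurent series of f about z = 5.
Step 4: Only the powers -4 and -3 appear, so the coefficient of (z - 5)^0 = 0

0


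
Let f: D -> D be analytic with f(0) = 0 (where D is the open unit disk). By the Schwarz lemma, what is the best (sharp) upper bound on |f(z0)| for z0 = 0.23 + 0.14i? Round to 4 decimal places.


Step 1: Schwarz lemma: if f: D -> D is analytic with f(0) = 0, then |f(z)| <= |z| for all z in D, and this is sharp (f(z) = z).
Step 2: |z0|^2 = 0.23^2 + 0.14^2 = 0.0725
Step 3: |z0| = sqrt(0.0725) = 0.269258
Step 4: Best bound = |z0| = 0.2693

0.2693


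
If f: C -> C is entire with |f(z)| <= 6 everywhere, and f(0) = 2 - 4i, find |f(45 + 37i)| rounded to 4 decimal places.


Step 1: By Liouville's theorem, a bounded entire function is constant.
Step 2: f(z) = f(0) = 2 - 4i for all z.
Step 3: |f(w)| = |2 - 4i| = sqrt(4 + 16)
Step 4: = 4.4721

4.4721


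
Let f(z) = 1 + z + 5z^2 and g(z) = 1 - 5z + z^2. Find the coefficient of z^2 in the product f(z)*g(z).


Step 1: z^2 term in f*g comes from: (1)*(z^2) + (z)*(-5z) + (5z^2)*(1)
Step 2: = 1 - 5 + 5
Step 3: = 1

1


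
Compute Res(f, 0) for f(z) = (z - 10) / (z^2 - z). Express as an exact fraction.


Step 1: Q(z) = z^2 - z = (z)(z - 1)
Step 2: Q'(z) = 2z - 1
Step 3: Q'(0) = -1, P(0) = -10
Step 4: Res = P(0)/Q'(0) = -10/(-1) = 10

10


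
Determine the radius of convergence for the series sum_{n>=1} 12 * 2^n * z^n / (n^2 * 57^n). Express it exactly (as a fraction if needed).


Step 1: General term a_n = 12 * 2^n / (n^2 * 57^n)
Step 2: By the root test, |a_n|^(1/n) = 12^(1/n) * 2 / (n^(2/n) * 57) -> 2/57 as n -> infinity (since 12^(1/n) -> 1 and n^(2/n) -> 1)
Step 3: R = 1/lim|a_n|^(1/n) = 57/2

57/2


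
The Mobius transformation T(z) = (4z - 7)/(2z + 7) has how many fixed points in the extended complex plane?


Step 1: Fixed points satisfy T(z) = z
Step 2: 2z^2 + 3z + 7 = 0
Step 3: Discriminant = 3^2 - 4*2*7 = -47
Step 4: Number of fixed points = 2

2


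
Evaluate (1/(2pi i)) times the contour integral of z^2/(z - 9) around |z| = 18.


Step 1: f(z) = z^2, a = 9 is inside |z| = 18
Step 2: By Cauchy integral formula: (1/(2pi*i)) * integral = f(a)
Step 3: f(9) = 9^2 = 81

81


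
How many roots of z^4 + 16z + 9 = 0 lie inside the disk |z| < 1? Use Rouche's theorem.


Step 1: On |z| = 1 the three terms have sizes |z^4| = 1^4 = 1, |16z| = 16*1 = 16, |9| = 9
Step 2: The dominant term is g(z) = 16z; let h(z) = z^4 + 9 so f = g + h
Step 3: On |z| = 1: |g| = 16 and |h| <= 1 + 9 = 10
Step 4: Since 16 > 10, |h| < |g| on |z| = 1, so by Rouche f has the same number of zeros as g inside |z| < 1
Step 5: g(z) = 16z has 1 zero (at the origin, multiplicity 1) inside |z| < 1. Answer = 1

1


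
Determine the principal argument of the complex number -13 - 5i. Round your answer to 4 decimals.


Step 1: z = -13 - 5i
Step 2: arg(z) = atan2(-5, -13)
Step 3: arg(z) = -2.7744

-2.7744


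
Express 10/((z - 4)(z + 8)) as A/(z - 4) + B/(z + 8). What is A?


Step 1: Multiply both sides by (z - 4) and set z = 4
Step 2: A = 10 / (4 + 8)
Step 3: A = 10 / 12
Step 4: A = 5/6

5/6


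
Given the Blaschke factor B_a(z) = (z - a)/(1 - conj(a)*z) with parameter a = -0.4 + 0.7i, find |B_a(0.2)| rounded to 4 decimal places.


Step 1: Numerator z0 - a = 0.2 - (-0.4 + 0.7i) = 0.6 - 0.7i
Step 2: Denominator 1 - conj(a)*z0 = 1 - (-0.4 - 0.7i)*0.2 = 1.08 + 0.14i
Step 3: |z0 - a|^2 = 0.6^2 + (-0.7)^2 = 0.85; |1 - conj(a)*z0|^2 = 1.08^2 + 0.14^2 = 1.186
Step 4: |B_a(0.2)| = sqrt(0.85 / 1.186) = sqrt(0.716695)
Step 5: = 0.8466

0.8466


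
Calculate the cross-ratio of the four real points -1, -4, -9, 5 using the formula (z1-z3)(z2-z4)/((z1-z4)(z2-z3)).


Step 1: (z1-z3)(z2-z4) = 8 * (-9) = -72
Step 2: (z1-z4)(z2-z3) = (-6) * 5 = -30
Step 3: Cross-ratio = 72/30 = 12/5

12/5


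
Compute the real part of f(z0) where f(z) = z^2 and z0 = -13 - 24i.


Step 1: z0 = -13 - 24i
Step 2: z0^2 = (-13)^2 - (-24)^2 + 624i
Step 3: real part = 169 - 576 = -407

-407


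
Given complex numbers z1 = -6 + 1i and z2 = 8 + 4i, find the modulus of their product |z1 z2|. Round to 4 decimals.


Step 1: |z1| = sqrt((-6)^2 + 1^2) = sqrt(37)
Step 2: |z2| = sqrt(8^2 + 4^2) = sqrt(80)
Step 3: |z1*z2| = |z1|*|z2| = sqrt(37) * sqrt(80) = sqrt(37 * 80) = sqrt(2960)
Step 4: = 54.4059

54.4059


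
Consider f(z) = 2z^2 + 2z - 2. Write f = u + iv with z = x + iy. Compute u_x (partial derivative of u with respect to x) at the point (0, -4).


Step 1: f(z) = 2(x+iy)^2 + 2(x+iy) - 2
Step 2: u = 2(x^2 - y^2) + 2x - 2
Step 3: u_x = 4x + 2
Step 4: At (0, -4): u_x = 0 + 2 = 2

2


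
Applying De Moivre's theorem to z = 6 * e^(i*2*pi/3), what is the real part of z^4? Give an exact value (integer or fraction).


Step 1: By De Moivre's theorem, z^4 = 6^4 * e^(i*4*2*pi/3) = 1296 * (cos(8*pi/3) + i*sin(8*pi/3))
Step 2: |z|^4 = 6^4 = 1296
Step 3: Reduce the angle mod 2*pi: 8*pi/3 - 2*pi = 2*pi/3
Step 4: cos(2*pi/3) = -1/2
Step 5: Re(z^4) = 1296 * (-1/2) = -648

-648


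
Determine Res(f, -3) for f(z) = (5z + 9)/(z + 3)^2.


Step 1: Pole of order 2 at z = -3
Step 2: Res = lim d/dz [(z + 3)^2 * f(z)] as z -> -3
Step 3: (z + 3)^2 * f(z) = 5z + 9
Step 4: d/dz[5z + 9] = 5

5


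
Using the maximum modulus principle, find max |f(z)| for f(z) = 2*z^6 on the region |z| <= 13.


Step 1: On |z| = 13, |f(z)| = 2 * |z|^6 = 2 * 13^6
Step 2: By maximum modulus principle, maximum is on boundary.
Step 3: Maximum = 2 * 4826809 = 9653618

9653618


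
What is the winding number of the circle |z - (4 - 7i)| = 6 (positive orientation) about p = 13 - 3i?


Step 1: Center c = (4, -7), radius = 6
Step 2: |p - c|^2 = 9^2 + 4^2 = 97
Step 3: r^2 = 36
Step 4: |p-c| > r so winding number = 0

0


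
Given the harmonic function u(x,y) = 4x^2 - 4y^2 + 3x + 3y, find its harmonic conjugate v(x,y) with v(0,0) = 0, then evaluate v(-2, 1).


Step 1: v_x = -u_y = 8y - 3
Step 2: v_y = u_x = 8x + 3
Step 3: v = 8xy - 3x + 3y + C
Step 4: v(0,0) = 0 => C = 0
Step 5: v(-2, 1) = -7

-7


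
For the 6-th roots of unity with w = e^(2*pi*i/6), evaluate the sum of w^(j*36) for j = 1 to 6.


Step 1: The sum sum_{j=1}^{n} w^(k*j) equals n if n | k, else 0.
Step 2: Here n = 6, k = 36
Step 3: Does n divide k? 6 | 36 -> True
Step 4: Sum = 6

6


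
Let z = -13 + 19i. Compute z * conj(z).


Step 1: conj(z) = -13 - 19i
Step 2: z * conj(z) = (-13)^2 + 19^2
Step 3: = 169 + 361 = 530

530


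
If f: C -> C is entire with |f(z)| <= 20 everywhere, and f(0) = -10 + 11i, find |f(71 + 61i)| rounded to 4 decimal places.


Step 1: By Liouville's theorem, a bounded entire function is constant.
Step 2: f(z) = f(0) = -10 + 11i for all z.
Step 3: |f(w)| = |-10 + 11i| = sqrt(100 + 121)
Step 4: = 14.8661

14.8661


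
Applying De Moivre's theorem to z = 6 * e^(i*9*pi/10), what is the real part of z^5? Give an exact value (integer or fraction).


Step 1: By De Moivre's theorem, z^5 = 6^5 * e^(i*5*9*pi/10) = 7776 * (cos(9*pi/2) + i*sin(9*pi/2))
Step 2: |z|^5 = 6^5 = 7776
Step 3: Reduce the angle mod 2*pi: 9*pi/2 - 4*pi = pi/2
Step 4: cos(pi/2) = 0
Step 5: Re(z^5) = 7776 * 0 = 0

0


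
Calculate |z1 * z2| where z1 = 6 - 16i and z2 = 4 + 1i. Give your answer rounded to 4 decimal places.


Step 1: |z1| = sqrt(6^2 + (-16)^2) = sqrt(292)
Step 2: |z2| = sqrt(4^2 + 1^2) = sqrt(17)
Step 3: |z1*z2| = |z1|*|z2| = sqrt(292) * sqrt(17) = sqrt(292 * 17) = sqrt(4964)
Step 4: = 70.4557

70.4557


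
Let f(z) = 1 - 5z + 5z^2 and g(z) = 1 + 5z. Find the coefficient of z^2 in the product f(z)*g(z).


Step 1: z^2 term in f*g comes from: (1)*(0) + (-5z)*(5z) + (5z^2)*(1)
Step 2: = 0 - 25 + 5
Step 3: = -20

-20


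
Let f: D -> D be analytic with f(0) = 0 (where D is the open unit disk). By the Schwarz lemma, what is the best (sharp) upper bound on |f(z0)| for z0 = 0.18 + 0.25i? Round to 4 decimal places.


Step 1: Schwarz lemma: if f: D -> D is analytic with f(0) = 0, then |f(z)| <= |z| for all z in D, and this is sharp (f(z) = z).
Step 2: |z0|^2 = 0.18^2 + 0.25^2 = 0.0949
Step 3: |z0| = sqrt(0.0949) = 0.308058
Step 4: Best bound = |z0| = 0.3081

0.3081


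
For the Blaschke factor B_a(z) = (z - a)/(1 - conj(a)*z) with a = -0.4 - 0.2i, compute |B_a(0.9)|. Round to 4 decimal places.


Step 1: Numerator z0 - a = 0.9 - (-0.4 - 0.2i) = 1.3 + 0.2i
Step 2: Denominator 1 - conj(a)*z0 = 1 - (-0.4 + 0.2i)*0.9 = 1.36 - 0.18i
Step 3: |z0 - a|^2 = 1.3^2 + 0.2^2 = 1.73; |1 - conj(a)*z0|^2 = 1.36^2 + (-0.18)^2 = 1.882
Step 4: |B_a(0.9)| = sqrt(1.73 / 1.882) = sqrt(0.919235)
Step 5: = 0.9588

0.9588


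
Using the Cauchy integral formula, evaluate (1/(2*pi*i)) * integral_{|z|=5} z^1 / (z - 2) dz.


Step 1: f(z) = z^1, a = 2 is inside |z| = 5
Step 2: By Cauchy integral formula: (1/(2pi*i)) * integral = f(a)
Step 3: f(2) = 2^1 = 2

2


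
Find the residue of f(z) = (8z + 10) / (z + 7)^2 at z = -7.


Step 1: Pole of order 2 at z = -7
Step 2: Res = lim d/dz [(z + 7)^2 * f(z)] as z -> -7
Step 3: (z + 7)^2 * f(z) = 8z + 10
Step 4: d/dz[8z + 10] = 8

8


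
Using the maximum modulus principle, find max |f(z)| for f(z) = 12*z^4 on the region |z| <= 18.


Step 1: On |z| = 18, |f(z)| = 12 * |z|^4 = 12 * 18^4
Step 2: By maximum modulus principle, maximum is on boundary.
Step 3: Maximum = 12 * 104976 = 1259712

1259712


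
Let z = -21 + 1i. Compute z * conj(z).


Step 1: conj(z) = -21 - 1i
Step 2: z * conj(z) = (-21)^2 + 1^2
Step 3: = 441 + 1 = 442

442


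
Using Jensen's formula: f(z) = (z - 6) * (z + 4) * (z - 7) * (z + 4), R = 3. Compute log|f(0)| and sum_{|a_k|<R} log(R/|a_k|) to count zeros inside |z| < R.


Jensen's formula: (1/2pi)*integral log|f(Re^it)|dt = log|f(0)| + sum_{|a_k|<R} log(R/|a_k|)
Step 1: f(0) = (-6) * 4 * (-7) * 4 = 672
Step 2: log|f(0)| = log|6| + log|-4| + log|7| + log|-4| = 6.5103
Step 3: Zeros inside |z| < 3: none
Step 4: Jensen sum = (empty sum) = 0
Step 5: n(R) = number of terms in the Jensen sum = count of zeros inside |z| < 3 = 0

0


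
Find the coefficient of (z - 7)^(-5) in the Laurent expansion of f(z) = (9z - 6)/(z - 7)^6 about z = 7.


Step 1: Write the numerator in powers of (z - 7): 9z - 6 = 9(z - 7) + (9*7 - 6) = 9(z - 7) + 57
Step 2: Divide by (z - 7)^6: f(z) = 57(z - 7)^(-6) + 9(z - 7)^(-5)
Step 3: This finite sum is the Laurent series of f about z = 7.
Step 4: Coefficient of (z - 7)^(-5) = coefficient of (z - 7) in the re-centred numerator = 9

9


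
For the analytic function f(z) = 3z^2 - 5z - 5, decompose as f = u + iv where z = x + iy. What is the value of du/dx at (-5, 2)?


Step 1: f(z) = 3(x+iy)^2 - 5(x+iy) - 5
Step 2: u = 3(x^2 - y^2) - 5x - 5
Step 3: u_x = 6x - 5
Step 4: At (-5, 2): u_x = -30 - 5 = -35

-35


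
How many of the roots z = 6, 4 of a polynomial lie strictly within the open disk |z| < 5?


Step 1: Check each root:
  z = 6: |6| = 6 >= 5
  z = 4: |4| = 4 < 5
Step 2: Count = 1

1


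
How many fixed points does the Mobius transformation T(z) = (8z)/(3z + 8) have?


Step 1: Fixed points satisfy T(z) = z
Step 2: 3z^2 = 0
Step 3: Discriminant = 0^2 - 4*3*0 = 0
Step 4: Number of fixed points = 1

1


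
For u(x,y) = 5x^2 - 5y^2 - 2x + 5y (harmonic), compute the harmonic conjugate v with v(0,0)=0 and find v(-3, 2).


Step 1: v_x = -u_y = 10y - 5
Step 2: v_y = u_x = 10x - 2
Step 3: v = 10xy - 5x - 2y + C
Step 4: v(0,0) = 0 => C = 0
Step 5: v(-3, 2) = -49

-49


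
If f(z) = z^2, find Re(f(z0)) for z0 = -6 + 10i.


Step 1: z0 = -6 + 10i
Step 2: z0^2 = (-6)^2 - 10^2 - 120i
Step 3: real part = 36 - 100 = -64

-64


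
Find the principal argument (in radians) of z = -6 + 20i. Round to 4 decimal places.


Step 1: z = -6 + 20i
Step 2: arg(z) = atan2(20, -6)
Step 3: arg(z) = 1.8623

1.8623


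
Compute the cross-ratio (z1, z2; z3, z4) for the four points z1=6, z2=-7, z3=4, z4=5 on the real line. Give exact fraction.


Step 1: (z1-z3)(z2-z4) = 2 * (-12) = -24
Step 2: (z1-z4)(z2-z3) = 1 * (-11) = -11
Step 3: Cross-ratio = 24/11 = 24/11

24/11
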